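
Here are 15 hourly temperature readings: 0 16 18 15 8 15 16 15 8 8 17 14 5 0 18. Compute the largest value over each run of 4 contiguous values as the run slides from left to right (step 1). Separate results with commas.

Sliding a size-4 window across the 15 values:
[0, 16, 18, 15] → max 18
[16, 18, 15, 8] → max 18
[18, 15, 8, 15] → max 18
[15, 8, 15, 16] → max 16
[8, 15, 16, 15] → max 16
[15, 16, 15, 8] → max 16
[16, 15, 8, 8] → max 16
[15, 8, 8, 17] → max 17
[8, 8, 17, 14] → max 17
[8, 17, 14, 5] → max 17
[17, 14, 5, 0] → max 17
[14, 5, 0, 18] → max 18

18, 18, 18, 16, 16, 16, 16, 17, 17, 17, 17, 18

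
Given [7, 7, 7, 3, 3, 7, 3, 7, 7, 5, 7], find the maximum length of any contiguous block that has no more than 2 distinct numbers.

9

[7] 1 distinct, len 1
[7, 7] 1 distinct, len 2
[7, 7, 7] 1 distinct, len 3
[7, 7, 7, 3] 2 distinct, len 4
[7, 7, 7, 3, 3] 2 distinct, len 5
[7, 7, 7, 3, 3, 7] 2 distinct, len 6
[7, 7, 7, 3, 3, 7, 3] 2 distinct, len 7
[7, 7, 7, 3, 3, 7, 3, 7] 2 distinct, len 8
[7, 7, 7, 3, 3, 7, 3, 7, 7] 2 distinct, len 9
[7, 7, 5] 2 distinct, len 3
[7, 7, 5, 7] 2 distinct, len 4
Longest length with ≤2 distinct: 9.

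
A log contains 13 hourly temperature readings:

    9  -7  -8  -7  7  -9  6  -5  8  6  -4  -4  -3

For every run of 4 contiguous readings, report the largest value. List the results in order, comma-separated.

9, 7, 7, 7, 7, 8, 8, 8, 8, 6

Sliding a size-4 window across the 13 values:
(9, -7, -8, -7) → max 9
(-7, -8, -7, 7) → max 7
(-8, -7, 7, -9) → max 7
(-7, 7, -9, 6) → max 7
(7, -9, 6, -5) → max 7
(-9, 6, -5, 8) → max 8
(6, -5, 8, 6) → max 8
(-5, 8, 6, -4) → max 8
(8, 6, -4, -4) → max 8
(6, -4, -4, -3) → max 6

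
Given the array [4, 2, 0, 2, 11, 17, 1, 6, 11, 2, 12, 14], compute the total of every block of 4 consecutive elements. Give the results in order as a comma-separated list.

(4, 2, 0, 2) → sum 8
(2, 0, 2, 11) → sum 15
(0, 2, 11, 17) → sum 30
(2, 11, 17, 1) → sum 31
(11, 17, 1, 6) → sum 35
(17, 1, 6, 11) → sum 35
(1, 6, 11, 2) → sum 20
(6, 11, 2, 12) → sum 31
(11, 2, 12, 14) → sum 39

8, 15, 30, 31, 35, 35, 20, 31, 39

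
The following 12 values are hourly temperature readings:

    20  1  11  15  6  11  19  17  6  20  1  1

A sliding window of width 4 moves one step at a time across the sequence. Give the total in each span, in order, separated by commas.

47, 33, 43, 51, 53, 53, 62, 44, 28

20 1 11 15 → sum 47
1 11 15 6 → sum 33
11 15 6 11 → sum 43
15 6 11 19 → sum 51
6 11 19 17 → sum 53
11 19 17 6 → sum 53
19 17 6 20 → sum 62
17 6 20 1 → sum 44
6 20 1 1 → sum 28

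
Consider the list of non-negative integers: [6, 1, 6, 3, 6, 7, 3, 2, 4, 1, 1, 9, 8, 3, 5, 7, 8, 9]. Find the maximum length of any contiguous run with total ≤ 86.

Extend to the right; shrink from the left whenever the sum exceeds 86:
→ 6: sum 6, len 1
→ 1: sum 7, len 2
→ 6: sum 13, len 3
→ 3: sum 16, len 4
→ 6: sum 22, len 5
→ 7: sum 29, len 6
→ 3: sum 32, len 7
→ 2: sum 34, len 8
→ 4: sum 38, len 9
→ 1: sum 39, len 10
→ 1: sum 40, len 11
→ 9: sum 49, len 12
→ 8: sum 57, len 13
→ 3: sum 60, len 14
→ 5: sum 65, len 15
→ 7: sum 72, len 16
→ 8: sum 80, len 17
→ 9 (dropped 6): sum 83, len 17
Longest length seen: 17.

17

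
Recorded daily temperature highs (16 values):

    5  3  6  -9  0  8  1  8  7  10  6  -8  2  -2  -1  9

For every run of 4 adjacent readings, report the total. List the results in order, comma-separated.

5, 0, 5, 0, 17, 24, 26, 31, 15, 10, -2, -9, 8

5 3 6 -9 → sum 5
3 6 -9 0 → sum 0
6 -9 0 8 → sum 5
-9 0 8 1 → sum 0
0 8 1 8 → sum 17
8 1 8 7 → sum 24
1 8 7 10 → sum 26
8 7 10 6 → sum 31
7 10 6 -8 → sum 15
10 6 -8 2 → sum 10
6 -8 2 -2 → sum -2
-8 2 -2 -1 → sum -9
2 -2 -1 9 → sum 8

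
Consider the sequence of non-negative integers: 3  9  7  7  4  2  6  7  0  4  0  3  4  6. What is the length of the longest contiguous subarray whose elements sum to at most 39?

add 3: [3] sum 3, len 1
add 9: [3, 9] sum 12, len 2
add 7: [3, 9, 7] sum 19, len 3
add 7: [3, 9, 7, 7] sum 26, len 4
add 4: [3, 9, 7, 7, 4] sum 30, len 5
add 2: [3, 9, 7, 7, 4, 2] sum 32, len 6
add 6: [3, 9, 7, 7, 4, 2, 6] sum 38, len 7
add 7: [7, 7, 4, 2, 6, 7] sum 33, len 6
add 0: [7, 7, 4, 2, 6, 7, 0] sum 33, len 7
add 4: [7, 7, 4, 2, 6, 7, 0, 4] sum 37, len 8
add 0: [7, 7, 4, 2, 6, 7, 0, 4, 0] sum 37, len 9
add 3: [7, 4, 2, 6, 7, 0, 4, 0, 3] sum 33, len 9
add 4: [7, 4, 2, 6, 7, 0, 4, 0, 3, 4] sum 37, len 10
add 6: [4, 2, 6, 7, 0, 4, 0, 3, 4, 6] sum 36, len 10
Longest length seen: 10.

10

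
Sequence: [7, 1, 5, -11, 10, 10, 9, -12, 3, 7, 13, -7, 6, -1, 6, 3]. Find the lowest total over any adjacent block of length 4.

Each size-4 window and its sum:
[7, 1, 5, -11] → sum 2
[1, 5, -11, 10] → sum 5
[5, -11, 10, 10] → sum 14
[-11, 10, 10, 9] → sum 18
[10, 10, 9, -12] → sum 17
[10, 9, -12, 3] → sum 10
[9, -12, 3, 7] → sum 7
[-12, 3, 7, 13] → sum 11
[3, 7, 13, -7] → sum 16
[7, 13, -7, 6] → sum 19
[13, -7, 6, -1] → sum 11
[-7, 6, -1, 6] → sum 4
[6, -1, 6, 3] → sum 14
Lowest of these is 2.

2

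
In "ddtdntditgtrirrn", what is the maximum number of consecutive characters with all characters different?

[d] len 1
[d] len 1
[d, t] len 2
[t, d] len 2
[t, d, n] len 3
[d, n, t] len 3
[n, t, d] len 3
[n, t, d, i] len 4
[d, i, t] len 3
[d, i, t, g] len 4
[g, t] len 2
[g, t, r] len 3
[g, t, r, i] len 4
[i, r] len 2
[r] len 1
[r, n] len 2
Longest all-distinct length: 4.

4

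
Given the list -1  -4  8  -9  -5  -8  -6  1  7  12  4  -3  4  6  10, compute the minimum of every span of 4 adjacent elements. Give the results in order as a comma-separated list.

-9, -9, -9, -9, -8, -8, -6, 1, -3, -3, -3, -3

(-1, -4, 8, -9) → min -9
(-4, 8, -9, -5) → min -9
(8, -9, -5, -8) → min -9
(-9, -5, -8, -6) → min -9
(-5, -8, -6, 1) → min -8
(-8, -6, 1, 7) → min -8
(-6, 1, 7, 12) → min -6
(1, 7, 12, 4) → min 1
(7, 12, 4, -3) → min -3
(12, 4, -3, 4) → min -3
(4, -3, 4, 6) → min -3
(-3, 4, 6, 10) → min -3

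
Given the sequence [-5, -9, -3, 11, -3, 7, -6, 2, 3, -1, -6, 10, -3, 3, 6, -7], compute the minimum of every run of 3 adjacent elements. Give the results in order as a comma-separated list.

-9, -9, -3, -3, -6, -6, -6, -1, -6, -6, -6, -3, -3, -7

Sliding a size-3 window across the 16 values:
(-5, -9, -3) → min -9
(-9, -3, 11) → min -9
(-3, 11, -3) → min -3
(11, -3, 7) → min -3
(-3, 7, -6) → min -6
(7, -6, 2) → min -6
(-6, 2, 3) → min -6
(2, 3, -1) → min -1
(3, -1, -6) → min -6
(-1, -6, 10) → min -6
(-6, 10, -3) → min -6
(10, -3, 3) → min -3
(-3, 3, 6) → min -3
(3, 6, -7) → min -7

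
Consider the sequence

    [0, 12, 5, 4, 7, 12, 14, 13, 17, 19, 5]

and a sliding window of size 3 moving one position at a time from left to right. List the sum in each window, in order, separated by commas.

[0, 12, 5] → sum 17
[12, 5, 4] → sum 21
[5, 4, 7] → sum 16
[4, 7, 12] → sum 23
[7, 12, 14] → sum 33
[12, 14, 13] → sum 39
[14, 13, 17] → sum 44
[13, 17, 19] → sum 49
[17, 19, 5] → sum 41

17, 21, 16, 23, 33, 39, 44, 49, 41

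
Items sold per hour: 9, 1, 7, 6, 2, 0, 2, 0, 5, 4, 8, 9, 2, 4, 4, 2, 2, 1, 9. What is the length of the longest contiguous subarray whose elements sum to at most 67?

17

[9] sum 9 len 1
[9, 1] sum 10 len 2
[9, 1, 7] sum 17 len 3
[9, 1, 7, 6] sum 23 len 4
[9, 1, 7, 6, 2] sum 25 len 5
[9, 1, 7, 6, 2, 0] sum 25 len 6
[9, 1, 7, 6, 2, 0, 2] sum 27 len 7
[9, 1, 7, 6, 2, 0, 2, 0] sum 27 len 8
[9, 1, 7, 6, 2, 0, 2, 0, 5] sum 32 len 9
[9, 1, 7, 6, 2, 0, 2, 0, 5, 4] sum 36 len 10
[9, 1, 7, 6, 2, 0, 2, 0, 5, 4, 8] sum 44 len 11
[9, 1, 7, 6, 2, 0, 2, 0, 5, 4, 8, 9] sum 53 len 12
[9, 1, 7, 6, 2, 0, 2, 0, 5, 4, 8, 9, 2] sum 55 len 13
[9, 1, 7, 6, 2, 0, 2, 0, 5, 4, 8, 9, 2, 4] sum 59 len 14
[9, 1, 7, 6, 2, 0, 2, 0, 5, 4, 8, 9, 2, 4, 4] sum 63 len 15
[9, 1, 7, 6, 2, 0, 2, 0, 5, 4, 8, 9, 2, 4, 4, 2] sum 65 len 16
[9, 1, 7, 6, 2, 0, 2, 0, 5, 4, 8, 9, 2, 4, 4, 2, 2] sum 67 len 17
[1, 7, 6, 2, 0, 2, 0, 5, 4, 8, 9, 2, 4, 4, 2, 2, 1] sum 59 len 17
[7, 6, 2, 0, 2, 0, 5, 4, 8, 9, 2, 4, 4, 2, 2, 1, 9] sum 67 len 17
Longest length seen: 17.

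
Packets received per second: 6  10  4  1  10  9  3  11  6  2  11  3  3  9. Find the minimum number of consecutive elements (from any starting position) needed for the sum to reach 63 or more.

add 6: running sum 6 < 63
add 10: running sum 16 < 63
add 4: running sum 20 < 63
add 1: running sum 21 < 63
add 10: running sum 31 < 63
add 9: running sum 40 < 63
add 3: running sum 43 < 63
add 11: running sum 54 < 63
add 6: running sum 60 < 63
add 2: running sum 62 < 63
end 10: [10, 4, 1, 10, 9, 3, 11, 6, 2, 11] sum 67, len 10
end 11: [10, 4, 1, 10, 9, 3, 11, 6, 2, 11, 3] sum 70, len 11
end 12: [4, 1, 10, 9, 3, 11, 6, 2, 11, 3, 3] sum 63, len 11
end 13: [10, 9, 3, 11, 6, 2, 11, 3, 3, 9] sum 67, len 10
Shortest qualifying length: 10.

10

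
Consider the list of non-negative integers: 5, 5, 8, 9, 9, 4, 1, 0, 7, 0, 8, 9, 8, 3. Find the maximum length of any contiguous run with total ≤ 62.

11

add 5: [5] sum 5, len 1
add 5: [5, 5] sum 10, len 2
add 8: [5, 5, 8] sum 18, len 3
add 9: [5, 5, 8, 9] sum 27, len 4
add 9: [5, 5, 8, 9, 9] sum 36, len 5
add 4: [5, 5, 8, 9, 9, 4] sum 40, len 6
add 1: [5, 5, 8, 9, 9, 4, 1] sum 41, len 7
add 0: [5, 5, 8, 9, 9, 4, 1, 0] sum 41, len 8
add 7: [5, 5, 8, 9, 9, 4, 1, 0, 7] sum 48, len 9
add 0: [5, 5, 8, 9, 9, 4, 1, 0, 7, 0] sum 48, len 10
add 8: [5, 5, 8, 9, 9, 4, 1, 0, 7, 0, 8] sum 56, len 11
add 9: [5, 8, 9, 9, 4, 1, 0, 7, 0, 8, 9] sum 60, len 11
add 8: [9, 9, 4, 1, 0, 7, 0, 8, 9, 8] sum 55, len 10
add 3: [9, 9, 4, 1, 0, 7, 0, 8, 9, 8, 3] sum 58, len 11
Longest length seen: 11.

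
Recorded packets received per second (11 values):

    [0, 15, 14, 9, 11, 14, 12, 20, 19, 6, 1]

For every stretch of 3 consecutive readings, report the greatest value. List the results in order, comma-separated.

15, 15, 14, 14, 14, 20, 20, 20, 19

[0, 15, 14] → max 15
[15, 14, 9] → max 15
[14, 9, 11] → max 14
[9, 11, 14] → max 14
[11, 14, 12] → max 14
[14, 12, 20] → max 20
[12, 20, 19] → max 20
[20, 19, 6] → max 20
[19, 6, 1] → max 19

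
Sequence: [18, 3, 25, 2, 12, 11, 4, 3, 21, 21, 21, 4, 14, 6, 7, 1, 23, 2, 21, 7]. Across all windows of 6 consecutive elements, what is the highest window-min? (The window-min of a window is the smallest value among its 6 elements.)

(18, 3, 25, 2, 12, 11) → min 2
(3, 25, 2, 12, 11, 4) → min 2
(25, 2, 12, 11, 4, 3) → min 2
(2, 12, 11, 4, 3, 21) → min 2
(12, 11, 4, 3, 21, 21) → min 3
(11, 4, 3, 21, 21, 21) → min 3
(4, 3, 21, 21, 21, 4) → min 3
(3, 21, 21, 21, 4, 14) → min 3
(21, 21, 21, 4, 14, 6) → min 4
(21, 21, 4, 14, 6, 7) → min 4
(21, 4, 14, 6, 7, 1) → min 1
(4, 14, 6, 7, 1, 23) → min 1
(14, 6, 7, 1, 23, 2) → min 1
(6, 7, 1, 23, 2, 21) → min 1
(7, 1, 23, 2, 21, 7) → min 1
Highest of these is 4.

4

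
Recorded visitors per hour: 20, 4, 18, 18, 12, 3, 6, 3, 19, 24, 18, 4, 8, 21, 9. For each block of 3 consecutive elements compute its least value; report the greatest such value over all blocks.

18

[20, 4, 18] → min 4
[4, 18, 18] → min 4
[18, 18, 12] → min 12
[18, 12, 3] → min 3
[12, 3, 6] → min 3
[3, 6, 3] → min 3
[6, 3, 19] → min 3
[3, 19, 24] → min 3
[19, 24, 18] → min 18
[24, 18, 4] → min 4
[18, 4, 8] → min 4
[4, 8, 21] → min 4
[8, 21, 9] → min 8
Greatest of these is 18.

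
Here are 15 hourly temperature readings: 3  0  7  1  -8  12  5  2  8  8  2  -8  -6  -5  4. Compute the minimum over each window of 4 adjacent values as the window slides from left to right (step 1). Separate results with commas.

0, -8, -8, -8, -8, 2, 2, 2, -8, -8, -8, -8

Sliding a size-4 window across the 15 values:
[3, 0, 7, 1] → min 0
[0, 7, 1, -8] → min -8
[7, 1, -8, 12] → min -8
[1, -8, 12, 5] → min -8
[-8, 12, 5, 2] → min -8
[12, 5, 2, 8] → min 2
[5, 2, 8, 8] → min 2
[2, 8, 8, 2] → min 2
[8, 8, 2, -8] → min -8
[8, 2, -8, -6] → min -8
[2, -8, -6, -5] → min -8
[-8, -6, -5, 4] → min -8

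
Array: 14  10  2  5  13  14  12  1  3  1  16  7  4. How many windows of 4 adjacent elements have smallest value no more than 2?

[14, 10, 2, 5] → min 2  ≤ 2 ✓
[10, 2, 5, 13] → min 2  ≤ 2 ✓
[2, 5, 13, 14] → min 2  ≤ 2 ✓
[5, 13, 14, 12] → min 5
[13, 14, 12, 1] → min 1  ≤ 2 ✓
[14, 12, 1, 3] → min 1  ≤ 2 ✓
[12, 1, 3, 1] → min 1  ≤ 2 ✓
[1, 3, 1, 16] → min 1  ≤ 2 ✓
[3, 1, 16, 7] → min 1  ≤ 2 ✓
[1, 16, 7, 4] → min 1  ≤ 2 ✓
9 windows satisfy the condition.

9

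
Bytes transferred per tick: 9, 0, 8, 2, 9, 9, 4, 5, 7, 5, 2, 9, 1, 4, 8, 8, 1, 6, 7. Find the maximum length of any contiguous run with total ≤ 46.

9

Extend to the right; shrink from the left whenever the sum exceeds 46:
[9] sum 9 len 1
[9, 0] sum 9 len 2
[9, 0, 8] sum 17 len 3
[9, 0, 8, 2] sum 19 len 4
[9, 0, 8, 2, 9] sum 28 len 5
[9, 0, 8, 2, 9, 9] sum 37 len 6
[9, 0, 8, 2, 9, 9, 4] sum 41 len 7
[9, 0, 8, 2, 9, 9, 4, 5] sum 46 len 8
[0, 8, 2, 9, 9, 4, 5, 7] sum 44 len 8
[2, 9, 9, 4, 5, 7, 5] sum 41 len 7
[2, 9, 9, 4, 5, 7, 5, 2] sum 43 len 8
[9, 4, 5, 7, 5, 2, 9] sum 41 len 7
[9, 4, 5, 7, 5, 2, 9, 1] sum 42 len 8
[9, 4, 5, 7, 5, 2, 9, 1, 4] sum 46 len 9
[4, 5, 7, 5, 2, 9, 1, 4, 8] sum 45 len 9
[7, 5, 2, 9, 1, 4, 8, 8] sum 44 len 8
[7, 5, 2, 9, 1, 4, 8, 8, 1] sum 45 len 9
[5, 2, 9, 1, 4, 8, 8, 1, 6] sum 44 len 9
[2, 9, 1, 4, 8, 8, 1, 6, 7] sum 46 len 9
Longest length seen: 9.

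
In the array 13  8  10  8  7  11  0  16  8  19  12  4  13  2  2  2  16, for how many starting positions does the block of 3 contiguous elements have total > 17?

13

(13, 8, 10) → sum 31  > 17 ✓
(8, 10, 8) → sum 26  > 17 ✓
(10, 8, 7) → sum 25  > 17 ✓
(8, 7, 11) → sum 26  > 17 ✓
(7, 11, 0) → sum 18  > 17 ✓
(11, 0, 16) → sum 27  > 17 ✓
(0, 16, 8) → sum 24  > 17 ✓
(16, 8, 19) → sum 43  > 17 ✓
(8, 19, 12) → sum 39  > 17 ✓
(19, 12, 4) → sum 35  > 17 ✓
(12, 4, 13) → sum 29  > 17 ✓
(4, 13, 2) → sum 19  > 17 ✓
(13, 2, 2) → sum 17
(2, 2, 2) → sum 6
(2, 2, 16) → sum 20  > 17 ✓
13 windows satisfy the condition.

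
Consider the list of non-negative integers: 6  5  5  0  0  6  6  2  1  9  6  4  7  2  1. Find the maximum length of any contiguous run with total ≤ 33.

9

Extend to the right; shrink from the left whenever the sum exceeds 33:
[6] sum 6 len 1
[6, 5] sum 11 len 2
[6, 5, 5] sum 16 len 3
[6, 5, 5, 0] sum 16 len 4
[6, 5, 5, 0, 0] sum 16 len 5
[6, 5, 5, 0, 0, 6] sum 22 len 6
[6, 5, 5, 0, 0, 6, 6] sum 28 len 7
[6, 5, 5, 0, 0, 6, 6, 2] sum 30 len 8
[6, 5, 5, 0, 0, 6, 6, 2, 1] sum 31 len 9
[5, 0, 0, 6, 6, 2, 1, 9] sum 29 len 8
[0, 0, 6, 6, 2, 1, 9, 6] sum 30 len 8
[6, 2, 1, 9, 6, 4] sum 28 len 6
[2, 1, 9, 6, 4, 7] sum 29 len 6
[2, 1, 9, 6, 4, 7, 2] sum 31 len 7
[2, 1, 9, 6, 4, 7, 2, 1] sum 32 len 8
Longest length seen: 9.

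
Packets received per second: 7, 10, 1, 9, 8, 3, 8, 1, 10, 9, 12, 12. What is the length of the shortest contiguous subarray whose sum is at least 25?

3

Extend right; whenever the sum reaches 25, record the length and shrink from the left:
add 7: running sum 7 < 25
add 10: running sum 17 < 25
add 1: running sum 18 < 25
end 3: [7, 10, 1, 9] sum 27, len 4
end 4: [10, 1, 9, 8] sum 28, len 4
end 5: [10, 1, 9, 8, 3] sum 31, len 5
end 6: [9, 8, 3, 8] sum 28, len 4
end 7: [9, 8, 3, 8, 1] sum 29, len 5
end 8: [8, 3, 8, 1, 10] sum 30, len 5
end 9: [8, 1, 10, 9] sum 28, len 4
end 10: [10, 9, 12] sum 31, len 3
end 11: [9, 12, 12] sum 33, len 3
Shortest qualifying length: 3.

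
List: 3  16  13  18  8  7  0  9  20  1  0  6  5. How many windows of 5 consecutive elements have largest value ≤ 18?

4

[3, 16, 13, 18, 8] → max 18  ≤ 18 ✓
[16, 13, 18, 8, 7] → max 18  ≤ 18 ✓
[13, 18, 8, 7, 0] → max 18  ≤ 18 ✓
[18, 8, 7, 0, 9] → max 18  ≤ 18 ✓
[8, 7, 0, 9, 20] → max 20
[7, 0, 9, 20, 1] → max 20
[0, 9, 20, 1, 0] → max 20
[9, 20, 1, 0, 6] → max 20
[20, 1, 0, 6, 5] → max 20
4 windows satisfy the condition.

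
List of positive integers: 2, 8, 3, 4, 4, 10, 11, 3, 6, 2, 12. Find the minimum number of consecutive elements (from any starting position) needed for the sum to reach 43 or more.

6

Extend right; whenever the sum reaches 43, record the length and shrink from the left:
add 2: running sum 2 < 43
add 8: running sum 10 < 43
add 3: running sum 13 < 43
add 4: running sum 17 < 43
add 4: running sum 21 < 43
add 10: running sum 31 < 43
add 11: running sum 42 < 43
end 7: [8, 3, 4, 4, 10, 11, 3] sum 43, len 7
end 8: [8, 3, 4, 4, 10, 11, 3, 6] sum 49, len 8
end 9: [3, 4, 4, 10, 11, 3, 6, 2] sum 43, len 8
end 10: [10, 11, 3, 6, 2, 12] sum 44, len 6
Shortest qualifying length: 6.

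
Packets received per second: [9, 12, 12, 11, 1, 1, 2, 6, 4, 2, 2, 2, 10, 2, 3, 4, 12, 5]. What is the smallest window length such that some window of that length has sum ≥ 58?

add 9: running sum 9 < 58
add 12: running sum 21 < 58
add 12: running sum 33 < 58
add 11: running sum 44 < 58
add 1: running sum 45 < 58
add 1: running sum 46 < 58
add 2: running sum 48 < 58
add 6: running sum 54 < 58
end 8: [9, 12, 12, 11, 1, 1, 2, 6, 4] sum 58, len 9
end 9: [9, 12, 12, 11, 1, 1, 2, 6, 4, 2] sum 60, len 10
end 10: [9, 12, 12, 11, 1, 1, 2, 6, 4, 2, 2] sum 62, len 11
end 11: [9, 12, 12, 11, 1, 1, 2, 6, 4, 2, 2, 2] sum 64, len 12
end 12: [12, 12, 11, 1, 1, 2, 6, 4, 2, 2, 2, 10] sum 65, len 12
end 13: [12, 12, 11, 1, 1, 2, 6, 4, 2, 2, 2, 10, 2] sum 67, len 13
end 14: [12, 11, 1, 1, 2, 6, 4, 2, 2, 2, 10, 2, 3] sum 58, len 13
end 15: [12, 11, 1, 1, 2, 6, 4, 2, 2, 2, 10, 2, 3, 4] sum 62, len 14
end 16: [11, 1, 1, 2, 6, 4, 2, 2, 2, 10, 2, 3, 4, 12] sum 62, len 14
end 17: [11, 1, 1, 2, 6, 4, 2, 2, 2, 10, 2, 3, 4, 12, 5] sum 67, len 15
Shortest qualifying length: 9.

9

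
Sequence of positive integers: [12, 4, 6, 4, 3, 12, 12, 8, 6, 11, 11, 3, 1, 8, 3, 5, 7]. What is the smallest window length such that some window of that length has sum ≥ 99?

14

Extend right; whenever the sum reaches 99, record the length and shrink from the left:
add 12: running sum 12 < 99
add 4: running sum 16 < 99
add 6: running sum 22 < 99
add 4: running sum 26 < 99
add 3: running sum 29 < 99
add 12: running sum 41 < 99
add 12: running sum 53 < 99
add 8: running sum 61 < 99
add 6: running sum 67 < 99
add 11: running sum 78 < 99
add 11: running sum 89 < 99
add 3: running sum 92 < 99
add 1: running sum 93 < 99
end 13: [12, 4, 6, 4, 3, 12, 12, 8, 6, 11, 11, 3, 1, 8] sum 101, len 14
end 14: [12, 4, 6, 4, 3, 12, 12, 8, 6, 11, 11, 3, 1, 8, 3] sum 104, len 15
end 15: [12, 4, 6, 4, 3, 12, 12, 8, 6, 11, 11, 3, 1, 8, 3, 5] sum 109, len 16
end 16: [6, 4, 3, 12, 12, 8, 6, 11, 11, 3, 1, 8, 3, 5, 7] sum 100, len 15
Shortest qualifying length: 14.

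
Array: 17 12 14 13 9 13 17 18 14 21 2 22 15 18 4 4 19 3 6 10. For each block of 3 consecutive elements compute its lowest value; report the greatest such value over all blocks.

15

[17, 12, 14] → min 12
[12, 14, 13] → min 12
[14, 13, 9] → min 9
[13, 9, 13] → min 9
[9, 13, 17] → min 9
[13, 17, 18] → min 13
[17, 18, 14] → min 14
[18, 14, 21] → min 14
[14, 21, 2] → min 2
[21, 2, 22] → min 2
[2, 22, 15] → min 2
[22, 15, 18] → min 15
[15, 18, 4] → min 4
[18, 4, 4] → min 4
[4, 4, 19] → min 4
[4, 19, 3] → min 3
[19, 3, 6] → min 3
[3, 6, 10] → min 3
Greatest of these is 15.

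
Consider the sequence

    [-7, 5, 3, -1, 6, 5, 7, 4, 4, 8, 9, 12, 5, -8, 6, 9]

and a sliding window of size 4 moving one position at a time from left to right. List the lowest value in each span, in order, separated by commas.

(-7, 5, 3, -1) → min -7
(5, 3, -1, 6) → min -1
(3, -1, 6, 5) → min -1
(-1, 6, 5, 7) → min -1
(6, 5, 7, 4) → min 4
(5, 7, 4, 4) → min 4
(7, 4, 4, 8) → min 4
(4, 4, 8, 9) → min 4
(4, 8, 9, 12) → min 4
(8, 9, 12, 5) → min 5
(9, 12, 5, -8) → min -8
(12, 5, -8, 6) → min -8
(5, -8, 6, 9) → min -8

-7, -1, -1, -1, 4, 4, 4, 4, 4, 5, -8, -8, -8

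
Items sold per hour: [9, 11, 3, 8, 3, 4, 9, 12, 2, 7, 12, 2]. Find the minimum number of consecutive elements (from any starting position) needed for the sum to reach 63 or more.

10

add 9: running sum 9 < 63
add 11: running sum 20 < 63
add 3: running sum 23 < 63
add 8: running sum 31 < 63
add 3: running sum 34 < 63
add 4: running sum 38 < 63
add 9: running sum 47 < 63
add 12: running sum 59 < 63
add 2: running sum 61 < 63
add 7: shortest ending here [9, 11, 3, 8, 3, 4, 9, 12, 2, 7] sum 68, len 10
add 12: shortest ending here [11, 3, 8, 3, 4, 9, 12, 2, 7, 12] sum 71, len 10
add 2: shortest ending here [11, 3, 8, 3, 4, 9, 12, 2, 7, 12, 2] sum 73, len 11
Shortest qualifying length: 10.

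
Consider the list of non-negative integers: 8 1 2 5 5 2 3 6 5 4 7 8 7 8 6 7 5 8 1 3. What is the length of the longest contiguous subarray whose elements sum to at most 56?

→ 8: sum 8, len 1
→ 1: sum 9, len 2
→ 2: sum 11, len 3
→ 5: sum 16, len 4
→ 5: sum 21, len 5
→ 2: sum 23, len 6
→ 3: sum 26, len 7
→ 6: sum 32, len 8
→ 5: sum 37, len 9
→ 4: sum 41, len 10
→ 7: sum 48, len 11
→ 8: sum 56, len 12
→ 7 (dropped 8): sum 55, len 12
→ 8 (dropped 1, 2, 5): sum 55, len 10
→ 6 (dropped 5): sum 56, len 10
→ 7 (dropped 2, 3, 6): sum 52, len 8
→ 5 (dropped 5): sum 52, len 8
→ 8 (dropped 4): sum 56, len 8
→ 1 (dropped 7): sum 50, len 8
→ 3: sum 53, len 9
Longest length seen: 12.

12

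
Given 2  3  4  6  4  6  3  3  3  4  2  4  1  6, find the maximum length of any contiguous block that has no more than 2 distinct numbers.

4

add 2: window [2] (1 distinct), len 1
add 3: window [2, 3] (2 distinct), len 2
add 4: window [3, 4] (2 distinct), len 2
add 6: window [4, 6] (2 distinct), len 2
add 4: window [4, 6, 4] (2 distinct), len 3
add 6: window [4, 6, 4, 6] (2 distinct), len 4
add 3: window [6, 3] (2 distinct), len 2
add 3: window [6, 3, 3] (2 distinct), len 3
add 3: window [6, 3, 3, 3] (2 distinct), len 4
add 4: window [3, 3, 3, 4] (2 distinct), len 4
add 2: window [4, 2] (2 distinct), len 2
add 4: window [4, 2, 4] (2 distinct), len 3
add 1: window [4, 1] (2 distinct), len 2
add 6: window [1, 6] (2 distinct), len 2
Longest length with ≤2 distinct: 4.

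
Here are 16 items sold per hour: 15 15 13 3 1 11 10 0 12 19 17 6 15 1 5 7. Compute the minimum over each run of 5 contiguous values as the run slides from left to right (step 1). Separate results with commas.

Sliding a size-5 window across the 16 values:
(15, 15, 13, 3, 1) → min 1
(15, 13, 3, 1, 11) → min 1
(13, 3, 1, 11, 10) → min 1
(3, 1, 11, 10, 0) → min 0
(1, 11, 10, 0, 12) → min 0
(11, 10, 0, 12, 19) → min 0
(10, 0, 12, 19, 17) → min 0
(0, 12, 19, 17, 6) → min 0
(12, 19, 17, 6, 15) → min 6
(19, 17, 6, 15, 1) → min 1
(17, 6, 15, 1, 5) → min 1
(6, 15, 1, 5, 7) → min 1

1, 1, 1, 0, 0, 0, 0, 0, 6, 1, 1, 1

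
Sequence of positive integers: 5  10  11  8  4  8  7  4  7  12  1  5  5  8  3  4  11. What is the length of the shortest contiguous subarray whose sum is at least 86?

13

Extend right; whenever the sum reaches 86, record the length and shrink from the left:
add 5: running sum 5 < 86
add 10: running sum 15 < 86
add 11: running sum 26 < 86
add 8: running sum 34 < 86
add 4: running sum 38 < 86
add 8: running sum 46 < 86
add 7: running sum 53 < 86
add 4: running sum 57 < 86
add 7: running sum 64 < 86
add 12: running sum 76 < 86
add 1: running sum 77 < 86
add 5: running sum 82 < 86
end 12: [5, 10, 11, 8, 4, 8, 7, 4, 7, 12, 1, 5, 5] sum 87, len 13
end 13: [10, 11, 8, 4, 8, 7, 4, 7, 12, 1, 5, 5, 8] sum 90, len 13
end 14: [10, 11, 8, 4, 8, 7, 4, 7, 12, 1, 5, 5, 8, 3] sum 93, len 14
end 15: [11, 8, 4, 8, 7, 4, 7, 12, 1, 5, 5, 8, 3, 4] sum 87, len 14
end 16: [8, 4, 8, 7, 4, 7, 12, 1, 5, 5, 8, 3, 4, 11] sum 87, len 14
Shortest qualifying length: 13.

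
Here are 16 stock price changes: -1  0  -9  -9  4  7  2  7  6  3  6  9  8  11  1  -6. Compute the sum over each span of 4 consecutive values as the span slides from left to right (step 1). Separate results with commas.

-1 0 -9 -9 → sum -19
0 -9 -9 4 → sum -14
-9 -9 4 7 → sum -7
-9 4 7 2 → sum 4
4 7 2 7 → sum 20
7 2 7 6 → sum 22
2 7 6 3 → sum 18
7 6 3 6 → sum 22
6 3 6 9 → sum 24
3 6 9 8 → sum 26
6 9 8 11 → sum 34
9 8 11 1 → sum 29
8 11 1 -6 → sum 14

-19, -14, -7, 4, 20, 22, 18, 22, 24, 26, 34, 29, 14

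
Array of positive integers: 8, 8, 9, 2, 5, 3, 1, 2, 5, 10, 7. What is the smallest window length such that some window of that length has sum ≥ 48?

add 8: running sum 8 < 48
add 8: running sum 16 < 48
add 9: running sum 25 < 48
add 2: running sum 27 < 48
add 5: running sum 32 < 48
add 3: running sum 35 < 48
add 1: running sum 36 < 48
add 2: running sum 38 < 48
add 5: running sum 43 < 48
add 10: shortest ending here [8, 8, 9, 2, 5, 3, 1, 2, 5, 10] sum 53, len 10
add 7: shortest ending here [8, 9, 2, 5, 3, 1, 2, 5, 10, 7] sum 52, len 10
Shortest qualifying length: 10.

10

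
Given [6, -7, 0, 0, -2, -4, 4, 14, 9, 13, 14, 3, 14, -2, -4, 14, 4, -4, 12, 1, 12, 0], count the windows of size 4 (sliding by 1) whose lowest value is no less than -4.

17

6 -7 0 0 → min -7
-7 0 0 -2 → min -7
0 0 -2 -4 → min -4  ≥ -4 ✓
0 -2 -4 4 → min -4  ≥ -4 ✓
-2 -4 4 14 → min -4  ≥ -4 ✓
-4 4 14 9 → min -4  ≥ -4 ✓
4 14 9 13 → min 4  ≥ -4 ✓
14 9 13 14 → min 9  ≥ -4 ✓
9 13 14 3 → min 3  ≥ -4 ✓
13 14 3 14 → min 3  ≥ -4 ✓
14 3 14 -2 → min -2  ≥ -4 ✓
3 14 -2 -4 → min -4  ≥ -4 ✓
14 -2 -4 14 → min -4  ≥ -4 ✓
-2 -4 14 4 → min -4  ≥ -4 ✓
-4 14 4 -4 → min -4  ≥ -4 ✓
14 4 -4 12 → min -4  ≥ -4 ✓
4 -4 12 1 → min -4  ≥ -4 ✓
-4 12 1 12 → min -4  ≥ -4 ✓
12 1 12 0 → min 0  ≥ -4 ✓
17 windows satisfy the condition.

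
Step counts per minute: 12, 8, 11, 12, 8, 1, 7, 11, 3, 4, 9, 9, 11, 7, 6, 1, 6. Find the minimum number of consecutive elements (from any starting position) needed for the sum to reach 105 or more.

add 12: running sum 12 < 105
add 8: running sum 20 < 105
add 11: running sum 31 < 105
add 12: running sum 43 < 105
add 8: running sum 51 < 105
add 1: running sum 52 < 105
add 7: running sum 59 < 105
add 11: running sum 70 < 105
add 3: running sum 73 < 105
add 4: running sum 77 < 105
add 9: running sum 86 < 105
add 9: running sum 95 < 105
end 12: [12, 8, 11, 12, 8, 1, 7, 11, 3, 4, 9, 9, 11] sum 106, len 13
end 13: [12, 8, 11, 12, 8, 1, 7, 11, 3, 4, 9, 9, 11, 7] sum 113, len 14
end 14: [8, 11, 12, 8, 1, 7, 11, 3, 4, 9, 9, 11, 7, 6] sum 107, len 14
end 15: [8, 11, 12, 8, 1, 7, 11, 3, 4, 9, 9, 11, 7, 6, 1] sum 108, len 15
end 16: [11, 12, 8, 1, 7, 11, 3, 4, 9, 9, 11, 7, 6, 1, 6] sum 106, len 15
Shortest qualifying length: 13.

13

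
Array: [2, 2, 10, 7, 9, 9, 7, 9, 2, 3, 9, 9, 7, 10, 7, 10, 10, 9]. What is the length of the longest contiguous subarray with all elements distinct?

[2] len 1
[2] len 1
[2, 10] len 2
[2, 10, 7] len 3
[2, 10, 7, 9] len 4
[9] len 1
[9, 7] len 2
[7, 9] len 2
[7, 9, 2] len 3
[7, 9, 2, 3] len 4
[2, 3, 9] len 3
[9] len 1
[9, 7] len 2
[9, 7, 10] len 3
[10, 7] len 2
[7, 10] len 2
[10] len 1
[10, 9] len 2
Longest all-distinct length: 4.

4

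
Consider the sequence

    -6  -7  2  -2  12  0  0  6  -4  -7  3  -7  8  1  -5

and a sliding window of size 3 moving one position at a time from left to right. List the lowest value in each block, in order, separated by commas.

(-6, -7, 2) → min -7
(-7, 2, -2) → min -7
(2, -2, 12) → min -2
(-2, 12, 0) → min -2
(12, 0, 0) → min 0
(0, 0, 6) → min 0
(0, 6, -4) → min -4
(6, -4, -7) → min -7
(-4, -7, 3) → min -7
(-7, 3, -7) → min -7
(3, -7, 8) → min -7
(-7, 8, 1) → min -7
(8, 1, -5) → min -5

-7, -7, -2, -2, 0, 0, -4, -7, -7, -7, -7, -7, -5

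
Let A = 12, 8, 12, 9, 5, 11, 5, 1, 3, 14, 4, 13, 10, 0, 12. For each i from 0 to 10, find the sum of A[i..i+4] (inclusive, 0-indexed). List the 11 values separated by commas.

46, 45, 42, 31, 25, 34, 27, 35, 44, 41, 39

(12, 8, 12, 9, 5) → sum 46
(8, 12, 9, 5, 11) → sum 45
(12, 9, 5, 11, 5) → sum 42
(9, 5, 11, 5, 1) → sum 31
(5, 11, 5, 1, 3) → sum 25
(11, 5, 1, 3, 14) → sum 34
(5, 1, 3, 14, 4) → sum 27
(1, 3, 14, 4, 13) → sum 35
(3, 14, 4, 13, 10) → sum 44
(14, 4, 13, 10, 0) → sum 41
(4, 13, 10, 0, 12) → sum 39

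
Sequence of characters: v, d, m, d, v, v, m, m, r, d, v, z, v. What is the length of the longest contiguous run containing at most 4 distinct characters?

[v] 1 distinct, len 1
[v, d] 2 distinct, len 2
[v, d, m] 3 distinct, len 3
[v, d, m, d] 3 distinct, len 4
[v, d, m, d, v] 3 distinct, len 5
[v, d, m, d, v, v] 3 distinct, len 6
[v, d, m, d, v, v, m] 3 distinct, len 7
[v, d, m, d, v, v, m, m] 3 distinct, len 8
[v, d, m, d, v, v, m, m, r] 4 distinct, len 9
[v, d, m, d, v, v, m, m, r, d] 4 distinct, len 10
[v, d, m, d, v, v, m, m, r, d, v] 4 distinct, len 11
[r, d, v, z] 4 distinct, len 4
[r, d, v, z, v] 4 distinct, len 5
Longest length with ≤4 distinct: 11.

11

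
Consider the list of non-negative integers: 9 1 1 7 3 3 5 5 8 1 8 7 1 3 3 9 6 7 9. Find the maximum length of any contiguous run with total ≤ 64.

[9] sum 9 len 1
[9, 1] sum 10 len 2
[9, 1, 1] sum 11 len 3
[9, 1, 1, 7] sum 18 len 4
[9, 1, 1, 7, 3] sum 21 len 5
[9, 1, 1, 7, 3, 3] sum 24 len 6
[9, 1, 1, 7, 3, 3, 5] sum 29 len 7
[9, 1, 1, 7, 3, 3, 5, 5] sum 34 len 8
[9, 1, 1, 7, 3, 3, 5, 5, 8] sum 42 len 9
[9, 1, 1, 7, 3, 3, 5, 5, 8, 1] sum 43 len 10
[9, 1, 1, 7, 3, 3, 5, 5, 8, 1, 8] sum 51 len 11
[9, 1, 1, 7, 3, 3, 5, 5, 8, 1, 8, 7] sum 58 len 12
[9, 1, 1, 7, 3, 3, 5, 5, 8, 1, 8, 7, 1] sum 59 len 13
[9, 1, 1, 7, 3, 3, 5, 5, 8, 1, 8, 7, 1, 3] sum 62 len 14
[1, 1, 7, 3, 3, 5, 5, 8, 1, 8, 7, 1, 3, 3] sum 56 len 14
[1, 7, 3, 3, 5, 5, 8, 1, 8, 7, 1, 3, 3, 9] sum 64 len 14
[3, 3, 5, 5, 8, 1, 8, 7, 1, 3, 3, 9, 6] sum 62 len 13
[5, 5, 8, 1, 8, 7, 1, 3, 3, 9, 6, 7] sum 63 len 12
[8, 1, 8, 7, 1, 3, 3, 9, 6, 7, 9] sum 62 len 11
Longest length seen: 14.

14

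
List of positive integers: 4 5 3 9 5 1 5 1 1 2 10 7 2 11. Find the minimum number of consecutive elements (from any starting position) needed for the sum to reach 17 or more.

add 4: running sum 4 < 17
add 5: running sum 9 < 17
add 3: running sum 12 < 17
add 9: shortest ending here [5, 3, 9] sum 17, len 3
add 5: shortest ending here [3, 9, 5] sum 17, len 3
add 1: shortest ending here [3, 9, 5, 1] sum 18, len 4
add 5: shortest ending here [9, 5, 1, 5] sum 20, len 4
add 1: shortest ending here [9, 5, 1, 5, 1] sum 21, len 5
add 1: shortest ending here [9, 5, 1, 5, 1, 1] sum 22, len 6
add 2: shortest ending here [9, 5, 1, 5, 1, 1, 2] sum 24, len 7
add 10: shortest ending here [5, 1, 1, 2, 10] sum 19, len 5
add 7: shortest ending here [10, 7] sum 17, len 2
add 2: shortest ending here [10, 7, 2] sum 19, len 3
add 11: shortest ending here [7, 2, 11] sum 20, len 3
Shortest qualifying length: 2.

2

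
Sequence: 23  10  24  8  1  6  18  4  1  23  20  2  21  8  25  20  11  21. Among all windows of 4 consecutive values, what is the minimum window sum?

29

(23, 10, 24, 8) → sum 65
(10, 24, 8, 1) → sum 43
(24, 8, 1, 6) → sum 39
(8, 1, 6, 18) → sum 33
(1, 6, 18, 4) → sum 29
(6, 18, 4, 1) → sum 29
(18, 4, 1, 23) → sum 46
(4, 1, 23, 20) → sum 48
(1, 23, 20, 2) → sum 46
(23, 20, 2, 21) → sum 66
(20, 2, 21, 8) → sum 51
(2, 21, 8, 25) → sum 56
(21, 8, 25, 20) → sum 74
(8, 25, 20, 11) → sum 64
(25, 20, 11, 21) → sum 77
Minimum of these is 29.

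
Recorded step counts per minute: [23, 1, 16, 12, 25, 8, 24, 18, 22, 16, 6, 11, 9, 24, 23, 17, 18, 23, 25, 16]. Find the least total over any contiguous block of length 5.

23 1 16 12 25 → sum 77
1 16 12 25 8 → sum 62
16 12 25 8 24 → sum 85
12 25 8 24 18 → sum 87
25 8 24 18 22 → sum 97
8 24 18 22 16 → sum 88
24 18 22 16 6 → sum 86
18 22 16 6 11 → sum 73
22 16 6 11 9 → sum 64
16 6 11 9 24 → sum 66
6 11 9 24 23 → sum 73
11 9 24 23 17 → sum 84
9 24 23 17 18 → sum 91
24 23 17 18 23 → sum 105
23 17 18 23 25 → sum 106
17 18 23 25 16 → sum 99
Least of these is 62.

62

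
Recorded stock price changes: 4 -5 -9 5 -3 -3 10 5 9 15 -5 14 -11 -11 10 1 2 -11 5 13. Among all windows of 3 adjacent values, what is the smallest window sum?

4 -5 -9 → sum -10
-5 -9 5 → sum -9
-9 5 -3 → sum -7
5 -3 -3 → sum -1
-3 -3 10 → sum 4
-3 10 5 → sum 12
10 5 9 → sum 24
5 9 15 → sum 29
9 15 -5 → sum 19
15 -5 14 → sum 24
-5 14 -11 → sum -2
14 -11 -11 → sum -8
-11 -11 10 → sum -12
-11 10 1 → sum 0
10 1 2 → sum 13
1 2 -11 → sum -8
2 -11 5 → sum -4
-11 5 13 → sum 7
Smallest of these is -12.

-12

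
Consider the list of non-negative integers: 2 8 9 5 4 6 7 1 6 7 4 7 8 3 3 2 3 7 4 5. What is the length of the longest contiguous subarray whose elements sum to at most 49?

10

[2] sum 2 len 1
[2, 8] sum 10 len 2
[2, 8, 9] sum 19 len 3
[2, 8, 9, 5] sum 24 len 4
[2, 8, 9, 5, 4] sum 28 len 5
[2, 8, 9, 5, 4, 6] sum 34 len 6
[2, 8, 9, 5, 4, 6, 7] sum 41 len 7
[2, 8, 9, 5, 4, 6, 7, 1] sum 42 len 8
[2, 8, 9, 5, 4, 6, 7, 1, 6] sum 48 len 9
[9, 5, 4, 6, 7, 1, 6, 7] sum 45 len 8
[9, 5, 4, 6, 7, 1, 6, 7, 4] sum 49 len 9
[5, 4, 6, 7, 1, 6, 7, 4, 7] sum 47 len 9
[6, 7, 1, 6, 7, 4, 7, 8] sum 46 len 8
[6, 7, 1, 6, 7, 4, 7, 8, 3] sum 49 len 9
[7, 1, 6, 7, 4, 7, 8, 3, 3] sum 46 len 9
[7, 1, 6, 7, 4, 7, 8, 3, 3, 2] sum 48 len 10
[1, 6, 7, 4, 7, 8, 3, 3, 2, 3] sum 44 len 10
[7, 4, 7, 8, 3, 3, 2, 3, 7] sum 44 len 9
[7, 4, 7, 8, 3, 3, 2, 3, 7, 4] sum 48 len 10
[4, 7, 8, 3, 3, 2, 3, 7, 4, 5] sum 46 len 10
Longest length seen: 10.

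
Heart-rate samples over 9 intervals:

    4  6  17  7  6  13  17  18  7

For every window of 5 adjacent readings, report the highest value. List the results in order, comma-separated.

17, 17, 17, 18, 18

[4, 6, 17, 7, 6] → max 17
[6, 17, 7, 6, 13] → max 17
[17, 7, 6, 13, 17] → max 17
[7, 6, 13, 17, 18] → max 18
[6, 13, 17, 18, 7] → max 18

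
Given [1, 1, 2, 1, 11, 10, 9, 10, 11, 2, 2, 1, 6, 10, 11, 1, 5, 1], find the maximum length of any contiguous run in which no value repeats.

5

add 1: [1] len 1
add 1 (repeat 1, move left end past it): [1] len 1
add 2: [1, 2] len 2
add 1 (repeat 1, move left end past it): [2, 1] len 2
add 11: [2, 1, 11] len 3
add 10: [2, 1, 11, 10] len 4
add 9: [2, 1, 11, 10, 9] len 5
add 10 (repeat 10, move left end past it): [9, 10] len 2
add 11: [9, 10, 11] len 3
add 2: [9, 10, 11, 2] len 4
add 2 (repeat 2, move left end past it): [2] len 1
add 1: [2, 1] len 2
add 6: [2, 1, 6] len 3
add 10: [2, 1, 6, 10] len 4
add 11: [2, 1, 6, 10, 11] len 5
add 1 (repeat 1, move left end past it): [6, 10, 11, 1] len 4
add 5: [6, 10, 11, 1, 5] len 5
add 1 (repeat 1, move left end past it): [5, 1] len 2
Longest all-distinct length: 5.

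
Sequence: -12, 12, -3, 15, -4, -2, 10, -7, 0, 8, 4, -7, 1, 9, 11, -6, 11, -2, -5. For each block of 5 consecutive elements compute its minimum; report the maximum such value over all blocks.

(-12, 12, -3, 15, -4) → min -12
(12, -3, 15, -4, -2) → min -4
(-3, 15, -4, -2, 10) → min -4
(15, -4, -2, 10, -7) → min -7
(-4, -2, 10, -7, 0) → min -7
(-2, 10, -7, 0, 8) → min -7
(10, -7, 0, 8, 4) → min -7
(-7, 0, 8, 4, -7) → min -7
(0, 8, 4, -7, 1) → min -7
(8, 4, -7, 1, 9) → min -7
(4, -7, 1, 9, 11) → min -7
(-7, 1, 9, 11, -6) → min -7
(1, 9, 11, -6, 11) → min -6
(9, 11, -6, 11, -2) → min -6
(11, -6, 11, -2, -5) → min -6
Maximum of these is -4.

-4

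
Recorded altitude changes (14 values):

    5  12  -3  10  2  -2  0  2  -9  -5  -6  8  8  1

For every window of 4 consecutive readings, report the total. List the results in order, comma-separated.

(5, 12, -3, 10) → sum 24
(12, -3, 10, 2) → sum 21
(-3, 10, 2, -2) → sum 7
(10, 2, -2, 0) → sum 10
(2, -2, 0, 2) → sum 2
(-2, 0, 2, -9) → sum -9
(0, 2, -9, -5) → sum -12
(2, -9, -5, -6) → sum -18
(-9, -5, -6, 8) → sum -12
(-5, -6, 8, 8) → sum 5
(-6, 8, 8, 1) → sum 11

24, 21, 7, 10, 2, -9, -12, -18, -12, 5, 11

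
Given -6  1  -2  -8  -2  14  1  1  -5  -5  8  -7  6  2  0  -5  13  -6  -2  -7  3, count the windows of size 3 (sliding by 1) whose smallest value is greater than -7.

(-6, 1, -2) → min -6  > -7 ✓
(1, -2, -8) → min -8
(-2, -8, -2) → min -8
(-8, -2, 14) → min -8
(-2, 14, 1) → min -2  > -7 ✓
(14, 1, 1) → min 1  > -7 ✓
(1, 1, -5) → min -5  > -7 ✓
(1, -5, -5) → min -5  > -7 ✓
(-5, -5, 8) → min -5  > -7 ✓
(-5, 8, -7) → min -7
(8, -7, 6) → min -7
(-7, 6, 2) → min -7
(6, 2, 0) → min 0  > -7 ✓
(2, 0, -5) → min -5  > -7 ✓
(0, -5, 13) → min -5  > -7 ✓
(-5, 13, -6) → min -6  > -7 ✓
(13, -6, -2) → min -6  > -7 ✓
(-6, -2, -7) → min -7
(-2, -7, 3) → min -7
11 windows satisfy the condition.

11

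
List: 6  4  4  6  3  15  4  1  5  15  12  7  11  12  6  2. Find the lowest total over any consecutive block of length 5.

23

[6, 4, 4, 6, 3] → sum 23
[4, 4, 6, 3, 15] → sum 32
[4, 6, 3, 15, 4] → sum 32
[6, 3, 15, 4, 1] → sum 29
[3, 15, 4, 1, 5] → sum 28
[15, 4, 1, 5, 15] → sum 40
[4, 1, 5, 15, 12] → sum 37
[1, 5, 15, 12, 7] → sum 40
[5, 15, 12, 7, 11] → sum 50
[15, 12, 7, 11, 12] → sum 57
[12, 7, 11, 12, 6] → sum 48
[7, 11, 12, 6, 2] → sum 38
Lowest of these is 23.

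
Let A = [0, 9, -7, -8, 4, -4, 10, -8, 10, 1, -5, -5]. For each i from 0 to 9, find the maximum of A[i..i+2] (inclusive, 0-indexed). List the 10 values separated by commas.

(0, 9, -7) → max 9
(9, -7, -8) → max 9
(-7, -8, 4) → max 4
(-8, 4, -4) → max 4
(4, -4, 10) → max 10
(-4, 10, -8) → max 10
(10, -8, 10) → max 10
(-8, 10, 1) → max 10
(10, 1, -5) → max 10
(1, -5, -5) → max 1

9, 9, 4, 4, 10, 10, 10, 10, 10, 1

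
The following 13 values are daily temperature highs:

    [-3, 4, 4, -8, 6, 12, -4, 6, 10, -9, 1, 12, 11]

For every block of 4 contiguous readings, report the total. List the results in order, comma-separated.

-3, 6, 14, 6, 20, 24, 3, 8, 14, 15

(-3, 4, 4, -8) → sum -3
(4, 4, -8, 6) → sum 6
(4, -8, 6, 12) → sum 14
(-8, 6, 12, -4) → sum 6
(6, 12, -4, 6) → sum 20
(12, -4, 6, 10) → sum 24
(-4, 6, 10, -9) → sum 3
(6, 10, -9, 1) → sum 8
(10, -9, 1, 12) → sum 14
(-9, 1, 12, 11) → sum 15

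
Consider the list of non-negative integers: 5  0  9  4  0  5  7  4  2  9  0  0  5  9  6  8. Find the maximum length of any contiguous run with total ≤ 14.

4

[5] sum 5 len 1
[5, 0] sum 5 len 2
[5, 0, 9] sum 14 len 3
[0, 9, 4] sum 13 len 3
[0, 9, 4, 0] sum 13 len 4
[4, 0, 5] sum 9 len 3
[0, 5, 7] sum 12 len 3
[7, 4] sum 11 len 2
[7, 4, 2] sum 13 len 3
[2, 9] sum 11 len 2
[2, 9, 0] sum 11 len 3
[2, 9, 0, 0] sum 11 len 4
[9, 0, 0, 5] sum 14 len 4
[0, 0, 5, 9] sum 14 len 4
[6] sum 6 len 1
[6, 8] sum 14 len 2
Longest length seen: 4.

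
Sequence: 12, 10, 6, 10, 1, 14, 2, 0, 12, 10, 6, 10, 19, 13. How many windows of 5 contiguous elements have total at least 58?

1

(12, 10, 6, 10, 1) → sum 39
(10, 6, 10, 1, 14) → sum 41
(6, 10, 1, 14, 2) → sum 33
(10, 1, 14, 2, 0) → sum 27
(1, 14, 2, 0, 12) → sum 29
(14, 2, 0, 12, 10) → sum 38
(2, 0, 12, 10, 6) → sum 30
(0, 12, 10, 6, 10) → sum 38
(12, 10, 6, 10, 19) → sum 57
(10, 6, 10, 19, 13) → sum 58  ≥ 58 ✓
1 window satisfy the condition.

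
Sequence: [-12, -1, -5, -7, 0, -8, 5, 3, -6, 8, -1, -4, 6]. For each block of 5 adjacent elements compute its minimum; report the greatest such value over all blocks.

-6

-12 -1 -5 -7 0 → min -12
-1 -5 -7 0 -8 → min -8
-5 -7 0 -8 5 → min -8
-7 0 -8 5 3 → min -8
0 -8 5 3 -6 → min -8
-8 5 3 -6 8 → min -8
5 3 -6 8 -1 → min -6
3 -6 8 -1 -4 → min -6
-6 8 -1 -4 6 → min -6
Greatest of these is -6.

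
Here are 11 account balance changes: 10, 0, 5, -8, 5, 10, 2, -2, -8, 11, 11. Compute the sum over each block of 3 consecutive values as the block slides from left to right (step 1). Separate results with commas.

(10, 0, 5) → sum 15
(0, 5, -8) → sum -3
(5, -8, 5) → sum 2
(-8, 5, 10) → sum 7
(5, 10, 2) → sum 17
(10, 2, -2) → sum 10
(2, -2, -8) → sum -8
(-2, -8, 11) → sum 1
(-8, 11, 11) → sum 14

15, -3, 2, 7, 17, 10, -8, 1, 14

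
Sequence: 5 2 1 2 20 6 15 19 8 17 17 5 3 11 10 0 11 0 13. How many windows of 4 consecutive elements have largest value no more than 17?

5 2 1 2 → max 5  ≤ 17 ✓
2 1 2 20 → max 20
1 2 20 6 → max 20
2 20 6 15 → max 20
20 6 15 19 → max 20
6 15 19 8 → max 19
15 19 8 17 → max 19
19 8 17 17 → max 19
8 17 17 5 → max 17  ≤ 17 ✓
17 17 5 3 → max 17  ≤ 17 ✓
17 5 3 11 → max 17  ≤ 17 ✓
5 3 11 10 → max 11  ≤ 17 ✓
3 11 10 0 → max 11  ≤ 17 ✓
11 10 0 11 → max 11  ≤ 17 ✓
10 0 11 0 → max 11  ≤ 17 ✓
0 11 0 13 → max 13  ≤ 17 ✓
9 windows satisfy the condition.

9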